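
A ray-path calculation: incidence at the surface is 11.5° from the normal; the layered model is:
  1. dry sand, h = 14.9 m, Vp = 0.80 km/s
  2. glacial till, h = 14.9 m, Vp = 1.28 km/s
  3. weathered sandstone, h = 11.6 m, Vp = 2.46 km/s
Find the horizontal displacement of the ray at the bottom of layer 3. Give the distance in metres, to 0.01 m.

17.05 m

Ray parameter p = sin 11.5° / 0.80 km/s = 2.4921e-01 s/km.
Layer 1: θ = 11.50°; offset = 14.9·tan 11.50° = 3.0314 m.
Layer 2: sin θ = p·1.28 = 0.3190 → θ = 18.60°; offset = 14.9·tan 18.60° = 5.0149 m.
Layer 3: sin θ = p·2.46 = 0.6131 → θ = 37.81°; offset = 11.6·tan 37.81° = 9.0014 m.
Summing the layer offsets gives 17.0478 m.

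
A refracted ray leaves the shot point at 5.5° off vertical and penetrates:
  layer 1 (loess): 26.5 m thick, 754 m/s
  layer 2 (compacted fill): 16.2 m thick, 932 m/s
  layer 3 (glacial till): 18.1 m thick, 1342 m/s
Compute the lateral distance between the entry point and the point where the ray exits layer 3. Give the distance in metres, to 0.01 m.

p = sin θ₁/V₁ = sin 5.5°/754 = 1.2712e-04 s/m is conserved through the stack.
Layer 1: θ = 5.50°; offset = 26.5·tan 5.50° = 2.5517 m.
Layer 2: sin θ = p·932 = 0.1185 → θ = 6.80°; offset = 16.2·tan 6.80° = 1.9329 m.
Layer 3: sin θ = p·1342 = 0.1706 → θ = 9.82°; offset = 18.1·tan 9.82° = 3.1336 m.
Summing the layer offsets gives 7.6181 m.

7.62 m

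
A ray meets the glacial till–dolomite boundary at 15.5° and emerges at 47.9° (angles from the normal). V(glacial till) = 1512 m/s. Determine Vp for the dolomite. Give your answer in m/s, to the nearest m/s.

4198 m/s

sin 15.5° = 0.2672; sin 47.9° = 0.7420.
V₂ = V₁·(sin θ₂/sin θ₁) = 1512·(0.7420/0.2672) = 4198.00 m/s.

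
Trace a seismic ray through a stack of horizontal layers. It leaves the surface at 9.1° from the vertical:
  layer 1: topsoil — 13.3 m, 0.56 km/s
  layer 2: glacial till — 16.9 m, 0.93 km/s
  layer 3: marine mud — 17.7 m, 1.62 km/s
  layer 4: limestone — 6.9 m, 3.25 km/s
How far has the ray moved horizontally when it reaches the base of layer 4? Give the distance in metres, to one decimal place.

Ray parameter p = sin 9.1° / 0.56 km/s = 2.8243e-01 s/km.
Layer 1: θ = 9.10°; offset = 13.3·tan 9.10° = 2.130 m.
Layer 2: sin θ = p·0.93 = 0.2627 → θ = 15.23°; offset = 16.9·tan 15.23° = 4.600 m.
Layer 3: sin θ = p·1.62 = 0.4575 → θ = 27.23°; offset = 17.7·tan 27.23° = 9.107 m.
Layer 4: sin θ = p·3.25 = 0.9179 → θ = 66.62°; offset = 6.9·tan 66.62° = 15.959 m.
Summing the layer offsets gives 31.797 m.

31.8 m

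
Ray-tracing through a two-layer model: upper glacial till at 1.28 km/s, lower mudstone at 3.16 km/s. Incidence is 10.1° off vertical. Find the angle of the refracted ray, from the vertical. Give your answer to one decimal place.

25.7°

Snell's law: sin θ₂ = (V₂/V₁)·sin θ₁ = (3.16/1.28)·sin 10.1° = 0.4329.
θ₂ = arcsin 0.4329 = 25.65° from the normal.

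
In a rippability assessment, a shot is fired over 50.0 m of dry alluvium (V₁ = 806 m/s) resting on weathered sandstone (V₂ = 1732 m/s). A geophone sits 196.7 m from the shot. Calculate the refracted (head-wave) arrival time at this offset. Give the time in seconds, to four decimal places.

0.2234 s

t = x/V₂ + 2h·√(V₂²−V₁²)/(V₁V₂).
√(V₂²−V₁²) = √(1732²−806²) = 1533.0 m/s; delay term = 2·50.0·1533.0/(806·1732) = 0.10982 s.
t = 196.7/1732 + 0.10982 = 0.22338 s.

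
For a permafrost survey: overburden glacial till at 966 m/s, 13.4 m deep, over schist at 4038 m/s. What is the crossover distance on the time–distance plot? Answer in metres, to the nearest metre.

θ_c = arcsin(966/4038) = 13.84°, so cos θ_c = 0.9710 and tᵢ = 2h cos θ_c/V₁ = 0.0269 s.
At crossover x/V₁ = x/V₂ + tᵢ ⇒ x = tᵢ/(1/V₁ − 1/V₂) = 0.02694/(1.0352e-03 − 2.4765e-04) = 34.20 m.

34 m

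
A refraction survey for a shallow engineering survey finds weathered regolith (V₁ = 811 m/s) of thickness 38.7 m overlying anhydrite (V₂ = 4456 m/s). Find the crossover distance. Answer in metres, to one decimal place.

93.0 m

θ_c = arcsin(811/4456) = 10.49°, so cos θ_c = 0.9833 and tᵢ = 2h cos θ_c/V₁ = 0.0938 s.
At crossover x/V₁ = x/V₂ + tᵢ ⇒ x = tᵢ/(1/V₁ − 1/V₂) = 0.09384/(1.2330e-03 − 2.2442e-04) = 93.04 m.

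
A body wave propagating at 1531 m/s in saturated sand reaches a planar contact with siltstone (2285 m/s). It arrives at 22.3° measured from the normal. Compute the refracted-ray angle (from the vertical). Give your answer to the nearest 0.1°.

34.5°

sin θ₁/V₁ = sin θ₂/V₂ ⇒ sin θ₂ = 2285·sin 22.3°/1531 = 2285·0.3795/1531 = 0.5663.
θ₂ = sin⁻¹(0.5663) = 34.49° (from vertical).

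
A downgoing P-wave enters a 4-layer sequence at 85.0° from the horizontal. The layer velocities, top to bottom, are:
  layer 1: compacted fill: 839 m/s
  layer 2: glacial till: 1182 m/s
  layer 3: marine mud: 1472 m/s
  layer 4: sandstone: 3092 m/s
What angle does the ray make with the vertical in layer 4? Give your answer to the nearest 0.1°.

From the normal: θ₁ = 90° − 85.0° = 5.0°.
Snell's law across each interface conserves sin θ / V, so sin θ_4 = V_4·sin θ₁/V₁.
sin θ_4 = 3092 × sin 5.0° / 839 = 0.3212.
θ_4 = arcsin 0.3212 = 18.74°.

18.7°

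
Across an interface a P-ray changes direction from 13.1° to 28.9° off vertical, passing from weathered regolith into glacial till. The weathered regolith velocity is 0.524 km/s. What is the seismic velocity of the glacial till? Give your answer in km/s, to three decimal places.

Snell's law: sin 13.1°/V₁ = sin 28.9°/V₂.
V₂ = V₁·sin 28.9°/sin 13.1° = 0.524 × 2.1323 = 1.117 km/s.

1.117 km/s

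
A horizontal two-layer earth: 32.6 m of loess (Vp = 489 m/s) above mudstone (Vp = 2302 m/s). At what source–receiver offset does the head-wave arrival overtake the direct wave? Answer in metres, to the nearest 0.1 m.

θ_c = arcsin(489/2302) = 12.26°, so cos θ_c = 0.9772 and tᵢ = 2h cos θ_c/V₁ = 0.1303 s.
At crossover x/V₁ = x/V₂ + tᵢ ⇒ x = tᵢ/(1/V₁ − 1/V₂) = 0.13029/(2.0450e-03 − 4.3440e-04) = 80.90 m.

80.9 m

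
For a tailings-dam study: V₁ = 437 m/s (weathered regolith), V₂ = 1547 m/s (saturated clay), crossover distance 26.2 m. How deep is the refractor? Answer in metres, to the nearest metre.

10 m

x_cross = 2h·√((V₂+V₁)/(V₂−V₁)) → h = x_cross / (2·√((V₂+V₁)/(V₂−V₁))).
√((V₂+V₁)/(V₂−V₁)) = √((1547+437)/(1547−437)) = 1.3369.
h = 26.2 / (2·1.3369) = 9.80 m.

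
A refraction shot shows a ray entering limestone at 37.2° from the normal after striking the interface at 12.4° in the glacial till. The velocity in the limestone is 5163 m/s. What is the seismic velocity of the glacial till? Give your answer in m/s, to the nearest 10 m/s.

Snell's law: sin 12.4°/V₁ = sin 37.2°/V₂.
V₁ = V₂·sin 12.4°/sin 37.2° = 5163 × 0.3552 = 1833.74 m/s.

1830 m/s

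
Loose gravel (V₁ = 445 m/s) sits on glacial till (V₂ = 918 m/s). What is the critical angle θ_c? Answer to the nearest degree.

29°

At critical incidence the refracted ray runs along the interface (θ₂ = 90°), so sin θ_c = V₁/V₂.
θ_c = arcsin(445/918) = arcsin 0.4847 = 29.00°.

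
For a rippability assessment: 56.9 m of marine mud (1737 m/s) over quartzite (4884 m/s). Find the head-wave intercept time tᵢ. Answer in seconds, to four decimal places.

0.0612 s

θ_c = arcsin(V₁/V₂) = arcsin(1737/4884) = 20.83°; cos θ_c = 0.9346.
tᵢ = 2h·cos θ_c / V₁ = 2·56.9·0.9346 / 1737 = 0.06123 s.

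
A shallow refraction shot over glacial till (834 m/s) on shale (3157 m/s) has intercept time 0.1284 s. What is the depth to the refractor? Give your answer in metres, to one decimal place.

θ_c = arcsin(834/3157) = 15.32°; cos θ_c = 0.9645.
tᵢ = 2h cos θ_c/V₁ ⇒ h = tᵢ·V₁/(2 cos θ_c) = 0.1284·834/(2·0.9645) = 55.51 m.

55.5 m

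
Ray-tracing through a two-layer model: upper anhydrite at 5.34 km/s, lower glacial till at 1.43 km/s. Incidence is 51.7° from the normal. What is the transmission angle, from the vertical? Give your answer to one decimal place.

12.1°

Snell's law: sin θ₂ = (V₂/V₁)·sin θ₁ = (1.43/5.34)·sin 51.7° = 0.2102.
θ₂ = sin⁻¹(0.2102) = 12.13° (from vertical).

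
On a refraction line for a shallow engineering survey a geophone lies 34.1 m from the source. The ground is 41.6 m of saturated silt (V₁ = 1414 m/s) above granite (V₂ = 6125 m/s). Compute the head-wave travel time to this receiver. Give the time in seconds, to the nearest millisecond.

0.063 s

θ_c = arcsin(V₁/V₂) = arcsin(1414/6125) = 13.35°, cos θ_c = 0.9730.
Intercept time tᵢ = 2h cos θ_c / V₁ = 2·41.6·0.9730/1414 = 0.05725 s.
t = x/V₂ + tᵢ = 34.1/6125 + 0.05725 = 0.06282 s.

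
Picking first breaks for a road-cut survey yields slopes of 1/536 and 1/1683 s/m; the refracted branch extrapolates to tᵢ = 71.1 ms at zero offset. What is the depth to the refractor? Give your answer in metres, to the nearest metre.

θ_c = arcsin(536/1683) = 18.57°; cos θ_c = 0.9479.
tᵢ = 2h cos θ_c/V₁ ⇒ h = tᵢ·V₁/(2 cos θ_c) = 0.0711·536/(2·0.9479) = 20.10 m.

20 m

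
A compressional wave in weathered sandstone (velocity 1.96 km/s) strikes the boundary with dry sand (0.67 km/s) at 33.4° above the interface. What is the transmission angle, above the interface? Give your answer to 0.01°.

Convert to the normal: θ₁ = 90° − 33.4° = 56.6°.
sin θ₁/V₁ = sin θ₂/V₂ ⇒ sin θ₂ = 0.67·sin 56.6°/1.96 = 0.67·0.8348/1.96 = 0.2854.
θ₂ = arcsin 0.2854 = 16.58° from the normal.
From the interface: 90° − 16.58° = 73.42°.

73.42°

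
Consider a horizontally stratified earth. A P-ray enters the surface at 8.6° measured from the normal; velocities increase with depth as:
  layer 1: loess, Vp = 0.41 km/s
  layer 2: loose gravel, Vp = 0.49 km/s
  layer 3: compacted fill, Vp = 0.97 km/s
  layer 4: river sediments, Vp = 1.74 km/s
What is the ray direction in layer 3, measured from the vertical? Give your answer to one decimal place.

Snell's law across each interface conserves sin θ / V, so sin θ_3 = V_3·sin θ₁/V₁.
sin θ_3 = 0.97 × sin 8.6° / 0.41 = 0.3538.
θ_3 = 20.72° from the vertical.

20.7°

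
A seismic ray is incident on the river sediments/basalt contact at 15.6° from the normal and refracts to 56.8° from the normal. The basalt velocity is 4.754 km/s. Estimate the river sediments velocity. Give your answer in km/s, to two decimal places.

sin 15.6° = 0.2689; sin 56.8° = 0.8368.
V₁ = V₂·(sin θ₁/sin θ₂) = 4.754·(0.2689/0.8368) = 1.53 km/s.

1.53 km/s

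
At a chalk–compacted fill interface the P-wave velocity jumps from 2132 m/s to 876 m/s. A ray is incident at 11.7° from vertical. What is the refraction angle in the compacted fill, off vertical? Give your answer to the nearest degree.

5°

Snell's law: sin θ₂ = (V₂/V₁)·sin θ₁ = (876/2132)·sin 11.7° = 0.0833.
θ₂ = arcsin 0.0833 = 4.78° from the normal.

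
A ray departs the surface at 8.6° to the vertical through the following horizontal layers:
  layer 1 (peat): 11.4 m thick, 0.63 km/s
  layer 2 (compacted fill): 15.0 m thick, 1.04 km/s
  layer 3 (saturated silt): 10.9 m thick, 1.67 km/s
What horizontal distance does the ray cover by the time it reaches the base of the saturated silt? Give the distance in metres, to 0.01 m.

Apply Snell's law at each interface; in layer i the horizontal offset is hᵢ·tan θᵢ.
Layer 1: θ = 8.60°; offset = 11.4·tan 8.60° = 1.7241 m.
Layer 2: sin θ = 1.04·sin 8.6°/0.63 = 0.2469, θ = 14.29°; offset = 15.0·tan 14.29° = 3.8210 m.
Layer 3: sin θ = 1.67·sin 8.6°/0.63 = 0.3964, θ = 23.35°; offset = 10.9·tan 23.35° = 4.7061 m.
Σ offsets = 10.2512 m.

10.25 m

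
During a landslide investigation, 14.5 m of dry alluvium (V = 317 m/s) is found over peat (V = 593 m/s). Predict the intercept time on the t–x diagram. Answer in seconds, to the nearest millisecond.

tᵢ = 2h·√(V₂²−V₁²)/(V₁V₂).
√(V₂²−V₁²) = √(593²−317²) = 501.2 m/s.
tᵢ = 2·14.5·501.2/(317·593) = 0.07731 s.

0.077 s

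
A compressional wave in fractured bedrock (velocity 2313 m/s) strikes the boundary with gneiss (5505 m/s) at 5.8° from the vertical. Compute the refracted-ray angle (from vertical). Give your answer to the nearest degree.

14°

sin θ₁/V₁ = sin θ₂/V₂ ⇒ sin θ₂ = 5505·sin 5.8°/2313 = 5505·0.1011/2313 = 0.2405.
θ₂ = sin⁻¹(0.2405) = 13.92° (from vertical).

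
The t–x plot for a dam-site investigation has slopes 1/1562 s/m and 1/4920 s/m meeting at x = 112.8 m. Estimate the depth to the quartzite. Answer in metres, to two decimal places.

40.59 m

h = (x_cross/2)·√((V₂−V₁)/(V₂+V₁)).
(V₂−V₁)/(V₂+V₁) = (4920−1562)/(4920+1562) = 0.5180; √ = 0.7198.
h = (112.8/2)·0.7198 = 40.59 m.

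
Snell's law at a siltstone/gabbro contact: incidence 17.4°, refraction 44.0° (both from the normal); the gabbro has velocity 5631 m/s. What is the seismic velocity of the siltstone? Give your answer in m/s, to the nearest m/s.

2424 m/s

sin 17.4° = 0.2990; sin 44.0° = 0.6947.
V₁ = V₂·(sin θ₁/sin θ₂) = 5631·(0.2990/0.6947) = 2424.07 m/s.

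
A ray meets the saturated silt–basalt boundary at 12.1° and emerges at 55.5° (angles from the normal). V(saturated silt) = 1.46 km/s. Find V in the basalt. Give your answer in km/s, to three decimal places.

sin 12.1° = 0.2096; sin 55.5° = 0.8241.
V₂ = V₁·(sin θ₂/sin θ₁) = 1.46·(0.8241/0.2096) = 5.740 km/s.

5.740 km/s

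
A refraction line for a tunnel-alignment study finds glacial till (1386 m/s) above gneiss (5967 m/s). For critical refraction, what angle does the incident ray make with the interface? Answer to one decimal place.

Critical incidence: sin θ_c = V₁/V₂ = 1386/5967 = 0.2323.
θ_c = arcsin 0.2323 = 13.43°.
Measured from the interface: 90° − 13.43° = 76.57°.

76.6°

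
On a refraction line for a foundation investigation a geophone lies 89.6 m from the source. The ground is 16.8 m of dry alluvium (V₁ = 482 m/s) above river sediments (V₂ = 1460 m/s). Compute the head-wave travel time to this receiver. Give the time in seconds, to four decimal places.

0.1272 s

t = x/V₂ + 2h·√(V₂²−V₁²)/(V₁V₂).
√(V₂²−V₁²) = √(1460²−482²) = 1378.1 m/s; delay term = 2·16.8·1378.1/(482·1460) = 0.06580 s.
t = 89.6/1460 + 0.06580 = 0.12717 s.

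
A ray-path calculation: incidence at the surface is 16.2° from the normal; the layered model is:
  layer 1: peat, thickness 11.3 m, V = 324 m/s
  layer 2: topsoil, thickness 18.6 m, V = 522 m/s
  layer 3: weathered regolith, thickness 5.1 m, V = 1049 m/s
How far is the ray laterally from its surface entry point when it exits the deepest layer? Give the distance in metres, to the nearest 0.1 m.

23.4 m

Apply Snell's law at each interface; in layer i the horizontal offset is hᵢ·tan θᵢ.
Layer 1: θ = 16.20°; offset = 11.3·tan 16.20° = 3.283 m.
Layer 2: sin θ = 522·sin 16.2°/324 = 0.4495, θ = 26.71°; offset = 18.6·tan 26.71° = 9.359 m.
Layer 3: sin θ = 1049·sin 16.2°/324 = 0.9033, θ = 64.59°; offset = 5.1·tan 64.59° = 10.737 m.
Total horizontal offset = 23.379 m.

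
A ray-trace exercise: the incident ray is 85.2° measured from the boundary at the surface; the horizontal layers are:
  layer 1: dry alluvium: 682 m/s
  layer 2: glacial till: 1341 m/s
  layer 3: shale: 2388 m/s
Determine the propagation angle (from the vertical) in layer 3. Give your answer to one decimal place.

From the normal: θ₁ = 90° − 85.2° = 4.8°.
Snell's law across each interface conserves sin θ / V, so sin θ_3 = V_3·sin θ₁/V₁.
sin θ_3 = 2388 × sin 4.8° / 682 = 0.2930.
θ_3 = arcsin 0.2930 = 17.04°.

17.0°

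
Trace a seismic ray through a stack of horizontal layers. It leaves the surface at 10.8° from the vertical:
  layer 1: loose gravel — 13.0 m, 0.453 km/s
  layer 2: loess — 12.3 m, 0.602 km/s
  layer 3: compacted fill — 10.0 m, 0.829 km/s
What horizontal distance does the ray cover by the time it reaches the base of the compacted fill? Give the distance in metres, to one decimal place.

Apply Snell's law at each interface; in layer i the horizontal offset is hᵢ·tan θᵢ.
Layer 1: θ = 10.80°; offset = 13.0·tan 10.80° = 2.480 m.
Layer 2: sin θ = 0.602·sin 10.8°/0.453 = 0.2490, θ = 14.42°; offset = 12.3·tan 14.42° = 3.162 m.
Layer 3: sin θ = 0.829·sin 10.8°/0.453 = 0.3429, θ = 20.05°; offset = 10.0·tan 20.05° = 3.650 m.
Summing the layer offsets gives 9.293 m.

9.3 m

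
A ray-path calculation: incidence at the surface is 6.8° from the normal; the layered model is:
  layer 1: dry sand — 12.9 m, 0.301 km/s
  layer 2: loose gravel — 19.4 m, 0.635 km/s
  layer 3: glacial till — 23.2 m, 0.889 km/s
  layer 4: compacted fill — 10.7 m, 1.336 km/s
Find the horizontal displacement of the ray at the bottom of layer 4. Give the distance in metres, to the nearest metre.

22 m

p = sin θ₁/V₁ = sin 6.8°/0.301 = 3.9337e-01 s/km is conserved through the stack.
Layer 1: θ = 6.80°; offset = 12.9·tan 6.80° = 1.538 m.
Layer 2: sin θ = p·0.635 = 0.2498 → θ = 14.47°; offset = 19.4·tan 14.47° = 5.005 m.
Layer 3: sin θ = p·0.889 = 0.3497 → θ = 20.47°; offset = 23.2·tan 20.47° = 8.660 m.
Layer 4: sin θ = p·1.336 = 0.5255 → θ = 31.70°; offset = 10.7·tan 31.70° = 6.610 m.
Summing the layer offsets gives 21.812 m.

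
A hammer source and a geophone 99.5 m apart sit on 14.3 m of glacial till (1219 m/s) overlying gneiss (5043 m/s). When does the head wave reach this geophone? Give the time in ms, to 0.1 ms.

θ_c = arcsin(V₁/V₂) = arcsin(1219/5043) = 13.99°, cos θ_c = 0.9703.
Intercept time tᵢ = 2h cos θ_c / V₁ = 2·14.3·0.9703/1219 = 0.02277 s.
t = x/V₂ + tᵢ = 99.5/5043 + 0.02277 = 0.04250 s.

42.5 ms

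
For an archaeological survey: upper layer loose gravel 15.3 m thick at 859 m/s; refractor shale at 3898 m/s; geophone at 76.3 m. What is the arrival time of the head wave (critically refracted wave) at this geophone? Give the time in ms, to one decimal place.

54.3 ms

t = x/V₂ + 2h·√(V₂²−V₁²)/(V₁V₂).
√(V₂²−V₁²) = √(3898²−859²) = 3802.2 m/s; delay term = 2·15.3·3802.2/(859·3898) = 0.03475 s.
t = 76.3/3898 + 0.03475 = 0.05432 s.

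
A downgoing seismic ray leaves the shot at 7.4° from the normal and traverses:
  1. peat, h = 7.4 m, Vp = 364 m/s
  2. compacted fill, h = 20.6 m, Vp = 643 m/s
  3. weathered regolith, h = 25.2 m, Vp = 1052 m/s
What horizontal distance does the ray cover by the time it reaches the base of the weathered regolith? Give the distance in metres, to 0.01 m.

p = sin θ₁/V₁ = sin 7.4°/364 = 3.5383e-04 s/m is conserved through the stack.
Layer 1: θ = 7.40°; offset = 7.4·tan 7.40° = 0.9611 m.
Layer 2: sin θ = p·643 = 0.2275 → θ = 13.15°; offset = 20.6·tan 13.15° = 4.8130 m.
Layer 3: sin θ = p·1052 = 0.3722 → θ = 21.85°; offset = 25.2·tan 21.85° = 10.1065 m.
Σ offsets = 15.8807 m.

15.88 m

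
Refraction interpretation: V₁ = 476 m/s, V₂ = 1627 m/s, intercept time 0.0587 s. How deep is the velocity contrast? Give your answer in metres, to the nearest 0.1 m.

14.6 m

θ_c = arcsin(476/1627) = 17.01°; cos θ_c = 0.9562.
tᵢ = 2h cos θ_c/V₁ ⇒ h = tᵢ·V₁/(2 cos θ_c) = 0.0587·476/(2·0.9562) = 14.61 m.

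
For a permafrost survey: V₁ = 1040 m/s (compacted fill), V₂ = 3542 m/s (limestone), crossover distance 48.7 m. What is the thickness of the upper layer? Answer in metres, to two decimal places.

17.99 m

h = (x_cross/2)·√((V₂−V₁)/(V₂+V₁)).
(V₂−V₁)/(V₂+V₁) = (3542−1040)/(3542+1040) = 0.5460; √ = 0.7390.
h = (48.7/2)·0.7390 = 17.99 m.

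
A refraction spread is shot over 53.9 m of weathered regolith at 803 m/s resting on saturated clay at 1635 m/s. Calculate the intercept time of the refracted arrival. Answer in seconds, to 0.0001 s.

0.1169 s

tᵢ = 2h·√(V₂²−V₁²)/(V₁V₂).
√(V₂²−V₁²) = √(1635²−803²) = 1424.2 m/s.
tᵢ = 2·53.9·1424.2/(803·1635) = 0.11694 s.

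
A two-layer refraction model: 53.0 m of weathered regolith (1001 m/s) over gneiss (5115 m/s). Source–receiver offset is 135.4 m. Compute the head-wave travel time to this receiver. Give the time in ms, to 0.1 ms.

130.3 ms

t = x/V₂ + 2h·√(V₂²−V₁²)/(V₁V₂).
√(V₂²−V₁²) = √(5115²−1001²) = 5016.1 m/s; delay term = 2·53.0·5016.1/(1001·5115) = 0.10385 s.
t = 135.4/5115 + 0.10385 = 0.13032 s.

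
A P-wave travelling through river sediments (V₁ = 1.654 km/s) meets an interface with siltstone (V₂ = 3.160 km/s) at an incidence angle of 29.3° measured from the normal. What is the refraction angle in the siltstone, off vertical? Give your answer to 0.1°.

69.2°

Snell's law: sin θ₂ = (V₂/V₁)·sin θ₁ = (3.160/1.654)·sin 29.3° = 0.9350.
θ₂ = arcsin 0.9350 = 69.22° from the normal.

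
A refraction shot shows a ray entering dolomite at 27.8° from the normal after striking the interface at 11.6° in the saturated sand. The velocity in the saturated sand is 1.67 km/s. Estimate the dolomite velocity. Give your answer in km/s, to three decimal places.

3.873 km/s

Snell's law: sin 11.6°/V₁ = sin 27.8°/V₂.
V₂ = V₁·sin 27.8°/sin 11.6° = 1.67 × 2.3194 = 3.873 km/s.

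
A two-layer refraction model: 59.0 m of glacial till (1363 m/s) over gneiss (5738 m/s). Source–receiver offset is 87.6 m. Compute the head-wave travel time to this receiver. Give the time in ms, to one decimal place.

t = x/V₂ + 2h·√(V₂²−V₁²)/(V₁V₂).
√(V₂²−V₁²) = √(5738²−1363²) = 5573.8 m/s; delay term = 2·59.0·5573.8/(1363·5738) = 0.08410 s.
t = 87.6/5738 + 0.08410 = 0.09936 s.

99.4 ms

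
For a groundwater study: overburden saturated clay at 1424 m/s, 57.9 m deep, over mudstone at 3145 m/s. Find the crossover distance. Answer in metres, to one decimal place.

x_cross = 2h·√((V₂+V₁)/(V₂−V₁)).
(V₂+V₁)/(V₂−V₁) = (3145+1424)/(3145−1424) = 2.6549; √ = 1.6294.
x_cross = 2·57.9·1.6294 = 188.68 m.

188.7 m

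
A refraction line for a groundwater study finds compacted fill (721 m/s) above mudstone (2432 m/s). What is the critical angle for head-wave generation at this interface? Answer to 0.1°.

17.2°

Critical incidence: sin θ_c = V₁/V₂ = 721/2432 = 0.2965.
θ_c = arcsin 0.2965 = 17.25°.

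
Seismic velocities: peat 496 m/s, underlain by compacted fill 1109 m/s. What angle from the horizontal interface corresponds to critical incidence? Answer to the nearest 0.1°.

63.4°

Critical incidence: sin θ_c = V₁/V₂ = 496/1109 = 0.4472.
θ_c = arcsin 0.4472 = 26.57°.
Measured from the interface: 90° − 26.57° = 63.43°.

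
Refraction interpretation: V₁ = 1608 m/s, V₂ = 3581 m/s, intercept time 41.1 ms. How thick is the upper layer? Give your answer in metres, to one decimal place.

θ_c = arcsin(1608/3581) = 26.68°; cos θ_c = 0.8935.
tᵢ = 2h cos θ_c/V₁ ⇒ h = tᵢ·V₁/(2 cos θ_c) = 0.0411·1608/(2·0.8935) = 36.98 m.

37.0 m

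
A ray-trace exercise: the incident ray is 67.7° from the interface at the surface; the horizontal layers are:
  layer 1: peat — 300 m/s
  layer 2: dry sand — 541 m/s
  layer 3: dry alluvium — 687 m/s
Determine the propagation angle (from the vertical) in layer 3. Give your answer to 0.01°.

From the normal: θ₁ = 90° − 67.7° = 22.3°.
Snell's law across each interface conserves sin θ / V, so sin θ_3 = V_3·sin θ₁/V₁.
sin θ_3 = 687 × sin 22.3° / 300 = 0.8690.
θ_3 = arcsin 0.8690 = 60.34°.

60.34°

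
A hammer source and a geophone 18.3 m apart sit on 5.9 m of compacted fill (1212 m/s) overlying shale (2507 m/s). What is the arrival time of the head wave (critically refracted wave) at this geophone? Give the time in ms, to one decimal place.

15.8 ms

θ_c = arcsin(V₁/V₂) = arcsin(1212/2507) = 28.91°, cos θ_c = 0.8754.
Intercept time tᵢ = 2h cos θ_c / V₁ = 2·5.9·0.8754/1212 = 0.00852 s.
t = x/V₂ + tᵢ = 18.3/2507 + 0.00852 = 0.01582 s.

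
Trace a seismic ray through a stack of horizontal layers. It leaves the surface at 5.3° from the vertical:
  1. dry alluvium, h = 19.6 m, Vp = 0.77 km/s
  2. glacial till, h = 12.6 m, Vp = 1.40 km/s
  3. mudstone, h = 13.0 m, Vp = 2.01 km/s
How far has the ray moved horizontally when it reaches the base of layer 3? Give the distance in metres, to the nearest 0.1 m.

7.2 m

Ray parameter p = sin 5.3° / 0.77 km/s = 1.1996e-01 s/km.
Layer 1: θ = 5.30°; offset = 19.6·tan 5.30° = 1.818 m.
Layer 2: sin θ = p·1.40 = 0.1679 → θ = 9.67°; offset = 12.6·tan 9.67° = 2.147 m.
Layer 3: sin θ = p·2.01 = 0.2411 → θ = 13.95°; offset = 13.0·tan 13.95° = 3.230 m.
Summing the layer offsets gives 7.195 m.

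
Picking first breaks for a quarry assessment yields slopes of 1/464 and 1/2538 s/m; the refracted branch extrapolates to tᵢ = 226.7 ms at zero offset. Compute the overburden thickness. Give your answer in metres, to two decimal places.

θ_c = arcsin(464/2538) = 10.53°; cos θ_c = 0.9831.
tᵢ = 2h cos θ_c/V₁ ⇒ h = tᵢ·V₁/(2 cos θ_c) = 0.2267·464/(2·0.9831) = 53.50 m.

53.50 m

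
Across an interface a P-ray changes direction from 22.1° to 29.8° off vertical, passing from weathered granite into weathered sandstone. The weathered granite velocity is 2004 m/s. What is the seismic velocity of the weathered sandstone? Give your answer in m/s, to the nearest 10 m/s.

Snell's law: sin 22.1°/V₁ = sin 29.8°/V₂.
V₂ = V₁·sin 29.8°/sin 22.1° = 2004 × 1.3210 = 2647.19 m/s.

2650 m/s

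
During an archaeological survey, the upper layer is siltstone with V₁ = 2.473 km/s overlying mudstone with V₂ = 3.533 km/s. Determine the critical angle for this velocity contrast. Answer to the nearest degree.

44°

Critical incidence: sin θ_c = V₁/V₂ = 2.473/3.533 = 0.7000.
θ_c = arcsin 0.7000 = 44.42°.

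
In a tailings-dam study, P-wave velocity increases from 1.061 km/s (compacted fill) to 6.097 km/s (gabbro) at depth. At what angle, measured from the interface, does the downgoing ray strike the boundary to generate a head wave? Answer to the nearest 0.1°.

At critical incidence the refracted ray runs along the interface (θ₂ = 90°), so sin θ_c = V₁/V₂.
θ_c = arcsin(1.061/6.097) = arcsin 0.1740 = 10.02°.
Measured from the interface: 90° − 10.02° = 79.98°.

80.0°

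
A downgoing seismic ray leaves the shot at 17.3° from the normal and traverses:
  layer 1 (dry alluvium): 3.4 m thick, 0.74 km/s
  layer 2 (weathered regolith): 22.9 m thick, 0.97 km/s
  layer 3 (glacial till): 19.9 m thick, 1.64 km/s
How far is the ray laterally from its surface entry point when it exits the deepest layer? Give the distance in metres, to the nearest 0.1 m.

Ray parameter p = sin 17.3° / 0.74 km/s = 4.0186e-01 s/km.
Layer 1: θ = 17.30°; offset = 3.4·tan 17.30° = 1.059 m.
Layer 2: sin θ = p·0.97 = 0.3898 → θ = 22.94°; offset = 22.9·tan 22.94° = 9.693 m.
Layer 3: sin θ = p·1.64 = 0.6590 → θ = 41.23°; offset = 19.9·tan 41.23° = 17.438 m.
Σ offsets = 28.190 m.

28.2 m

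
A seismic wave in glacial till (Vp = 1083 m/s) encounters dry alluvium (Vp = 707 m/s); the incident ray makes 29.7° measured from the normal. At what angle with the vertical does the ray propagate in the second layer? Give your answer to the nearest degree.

sin θ₁/V₁ = sin θ₂/V₂ ⇒ sin θ₂ = 707·sin 29.7°/1083 = 707·0.4955/1083 = 0.3234.
θ₂ = arcsin 0.3234 = 18.87° from the normal.

19°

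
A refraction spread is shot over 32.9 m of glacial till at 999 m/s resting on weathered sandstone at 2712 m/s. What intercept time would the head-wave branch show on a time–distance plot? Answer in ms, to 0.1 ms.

θ_c = arcsin(V₁/V₂) = arcsin(999/2712) = 21.61°; cos θ_c = 0.9297.
tᵢ = 2h·cos θ_c / V₁ = 2·32.9·0.9297 / 999 = 0.06123 s.

61.2 ms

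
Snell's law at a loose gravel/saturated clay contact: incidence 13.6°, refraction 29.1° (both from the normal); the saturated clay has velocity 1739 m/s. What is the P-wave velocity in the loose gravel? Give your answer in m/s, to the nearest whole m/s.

sin 13.6° = 0.2351; sin 29.1° = 0.4863.
V₁ = V₂·(sin θ₁/sin θ₂) = 1739·(0.2351/0.4863) = 840.80 m/s.

841 m/s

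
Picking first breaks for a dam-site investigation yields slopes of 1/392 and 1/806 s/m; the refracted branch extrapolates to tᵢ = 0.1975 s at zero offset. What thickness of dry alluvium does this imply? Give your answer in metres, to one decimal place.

44.3 m

θ_c = arcsin(392/806) = 29.10°; cos θ_c = 0.8738.
tᵢ = 2h cos θ_c/V₁ ⇒ h = tᵢ·V₁/(2 cos θ_c) = 0.1975·392/(2·0.8738) = 44.30 m.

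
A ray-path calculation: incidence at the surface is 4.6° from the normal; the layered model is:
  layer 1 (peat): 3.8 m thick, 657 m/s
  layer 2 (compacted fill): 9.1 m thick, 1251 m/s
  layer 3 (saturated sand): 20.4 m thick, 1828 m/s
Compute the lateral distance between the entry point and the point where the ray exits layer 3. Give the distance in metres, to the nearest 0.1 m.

Apply Snell's law at each interface; in layer i the horizontal offset is hᵢ·tan θᵢ.
Layer 1: θ = 4.60°; offset = 3.8·tan 4.60° = 0.306 m.
Layer 2: sin θ = 1251·sin 4.6°/657 = 0.1527, θ = 8.78°; offset = 9.1·tan 8.78° = 1.406 m.
Layer 3: sin θ = 1828·sin 4.6°/657 = 0.2231, θ = 12.89°; offset = 20.4·tan 12.89° = 4.670 m.
Σ offsets = 6.382 m.

6.4 m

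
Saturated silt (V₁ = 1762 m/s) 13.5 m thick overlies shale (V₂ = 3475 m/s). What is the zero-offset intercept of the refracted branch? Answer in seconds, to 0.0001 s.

tᵢ = 2h·√(V₂²−V₁²)/(V₁V₂).
√(V₂²−V₁²) = √(3475²−1762²) = 2995.2 m/s.
tᵢ = 2·13.5·2995.2/(1762·3475) = 0.01321 s.

0.0132 s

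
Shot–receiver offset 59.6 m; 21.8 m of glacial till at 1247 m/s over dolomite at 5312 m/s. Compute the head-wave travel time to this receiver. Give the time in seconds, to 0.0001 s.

θ_c = arcsin(V₁/V₂) = arcsin(1247/5312) = 13.58°, cos θ_c = 0.9721.
Intercept time tᵢ = 2h cos θ_c / V₁ = 2·21.8·0.9721/1247 = 0.03399 s.
t = x/V₂ + tᵢ = 59.6/5312 + 0.03399 = 0.04521 s.

0.0452 s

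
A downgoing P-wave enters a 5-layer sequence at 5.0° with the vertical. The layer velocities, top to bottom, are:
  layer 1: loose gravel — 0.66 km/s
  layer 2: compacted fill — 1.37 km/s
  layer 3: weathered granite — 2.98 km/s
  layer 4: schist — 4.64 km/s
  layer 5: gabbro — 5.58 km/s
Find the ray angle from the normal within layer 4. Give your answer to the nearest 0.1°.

Snell's law across each interface conserves sin θ / V, so sin θ_4 = V_4·sin θ₁/V₁.
sin θ_4 = 4.64 × sin 5.0° / 0.66 = 0.6127.
θ_4 = arcsin 0.6127 = 37.79°.

37.8°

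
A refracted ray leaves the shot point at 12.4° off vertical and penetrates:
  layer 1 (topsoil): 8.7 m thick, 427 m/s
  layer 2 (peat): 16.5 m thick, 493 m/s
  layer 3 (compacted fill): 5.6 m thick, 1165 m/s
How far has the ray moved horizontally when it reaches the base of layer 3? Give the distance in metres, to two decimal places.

Ray parameter p = sin 12.4° / 427 m/s = 5.0289e-04 s/m.
Layer 1: θ = 12.40°; offset = 8.7·tan 12.40° = 1.9128 m.
Layer 2: sin θ = p·493 = 0.2479 → θ = 14.35°; offset = 16.5·tan 14.35° = 4.2226 m.
Layer 3: sin θ = p·1165 = 0.5859 → θ = 35.86°; offset = 5.6·tan 35.86° = 4.0484 m.
Summing the layer offsets gives 10.1839 m.

10.18 m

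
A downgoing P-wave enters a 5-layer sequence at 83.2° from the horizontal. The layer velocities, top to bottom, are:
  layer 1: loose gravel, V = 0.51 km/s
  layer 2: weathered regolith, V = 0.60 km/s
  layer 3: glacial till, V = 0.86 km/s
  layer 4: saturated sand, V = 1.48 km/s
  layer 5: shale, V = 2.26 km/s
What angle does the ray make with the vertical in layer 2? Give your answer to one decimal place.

8.0°

From the normal: θ₁ = 90° − 83.2° = 6.8°.
Snell's law across each interface conserves sin θ / V, so sin θ_2 = V_2·sin θ₁/V₁.
sin θ_2 = 0.60 × sin 6.8° / 0.51 = 0.1393.
θ_2 = 8.01° from the vertical.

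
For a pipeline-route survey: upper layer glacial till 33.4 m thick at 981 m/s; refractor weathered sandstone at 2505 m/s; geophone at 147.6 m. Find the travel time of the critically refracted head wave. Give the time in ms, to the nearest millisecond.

122 ms

t = x/V₂ + 2h·√(V₂²−V₁²)/(V₁V₂).
√(V₂²−V₁²) = √(2505²−981²) = 2304.9 m/s; delay term = 2·33.4·2304.9/(981·2505) = 0.06266 s.
t = 147.6/2505 + 0.06266 = 0.12158 s.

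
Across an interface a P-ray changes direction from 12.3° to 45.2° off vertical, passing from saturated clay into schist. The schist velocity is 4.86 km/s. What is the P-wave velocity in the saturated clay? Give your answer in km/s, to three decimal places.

1.459 km/s

Snell's law: sin 12.3°/V₁ = sin 45.2°/V₂.
V₁ = V₂·sin 12.3°/sin 45.2° = 4.86 × 0.3002 = 1.459 km/s.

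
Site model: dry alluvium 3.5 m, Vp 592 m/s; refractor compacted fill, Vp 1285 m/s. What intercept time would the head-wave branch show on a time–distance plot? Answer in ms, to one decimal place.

10.5 ms

θ_c = arcsin(V₁/V₂) = arcsin(592/1285) = 27.43°; cos θ_c = 0.8876.
tᵢ = 2h·cos θ_c / V₁ = 2·3.5·0.8876 / 592 = 0.01049 s.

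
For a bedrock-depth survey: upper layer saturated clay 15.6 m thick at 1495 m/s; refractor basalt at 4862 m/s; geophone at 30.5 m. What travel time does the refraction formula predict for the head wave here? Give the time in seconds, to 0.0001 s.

0.0261 s

θ_c = arcsin(V₁/V₂) = arcsin(1495/4862) = 17.91°, cos θ_c = 0.9516.
Intercept time tᵢ = 2h cos θ_c / V₁ = 2·15.6·0.9516/1495 = 0.01986 s.
t = x/V₂ + tᵢ = 30.5/4862 + 0.01986 = 0.02613 s.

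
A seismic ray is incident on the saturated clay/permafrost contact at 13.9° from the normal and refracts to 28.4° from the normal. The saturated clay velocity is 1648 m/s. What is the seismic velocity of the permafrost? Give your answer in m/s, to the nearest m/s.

3263 m/s

sin 13.9° = 0.2402; sin 28.4° = 0.4756.
V₂ = V₁·(sin θ₂/sin θ₁) = 1648·(0.4756/0.2402) = 3262.85 m/s.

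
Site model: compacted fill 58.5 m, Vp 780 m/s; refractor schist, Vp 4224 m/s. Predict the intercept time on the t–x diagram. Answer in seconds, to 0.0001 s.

0.1474 s

θ_c = arcsin(V₁/V₂) = arcsin(780/4224) = 10.64°; cos θ_c = 0.9828.
tᵢ = 2h·cos θ_c / V₁ = 2·58.5·0.9828 / 780 = 0.14742 s.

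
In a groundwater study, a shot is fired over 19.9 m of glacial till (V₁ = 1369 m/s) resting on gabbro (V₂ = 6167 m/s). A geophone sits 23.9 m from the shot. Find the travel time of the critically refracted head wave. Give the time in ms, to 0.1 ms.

32.2 ms

t = x/V₂ + 2h·√(V₂²−V₁²)/(V₁V₂).
√(V₂²−V₁²) = √(6167²−1369²) = 6013.1 m/s; delay term = 2·19.9·6013.1/(1369·6167) = 0.02835 s.
t = 23.9/6167 + 0.02835 = 0.03222 s.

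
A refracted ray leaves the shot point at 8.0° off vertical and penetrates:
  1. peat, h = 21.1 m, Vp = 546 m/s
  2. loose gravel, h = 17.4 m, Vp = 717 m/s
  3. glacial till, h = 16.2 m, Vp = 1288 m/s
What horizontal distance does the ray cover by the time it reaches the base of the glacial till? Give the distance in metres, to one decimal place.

11.8 m

Apply Snell's law at each interface; in layer i the horizontal offset is hᵢ·tan θᵢ.
Layer 1: θ = 8.00°; offset = 21.1·tan 8.00° = 2.965 m.
Layer 2: sin θ = 717·sin 8.0°/546 = 0.1828, θ = 10.53°; offset = 17.4·tan 10.53° = 3.235 m.
Layer 3: sin θ = 1288·sin 8.0°/546 = 0.3283, θ = 19.17°; offset = 16.2·tan 19.17° = 5.631 m.
Summing the layer offsets gives 11.831 m.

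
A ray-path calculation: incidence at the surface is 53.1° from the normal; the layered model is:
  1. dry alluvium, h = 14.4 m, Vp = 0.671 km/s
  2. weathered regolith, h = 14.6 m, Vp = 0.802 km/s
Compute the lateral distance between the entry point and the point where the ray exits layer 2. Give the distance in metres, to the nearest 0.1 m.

66.6 m

Ray parameter p = sin 53.1° / 0.671 km/s = 1.1918e+00 s/km.
Layer 1: θ = 53.10°; offset = 14.4·tan 53.10° = 19.179 m.
Layer 2: sin θ = p·0.802 = 0.9558 → θ = 72.90°; offset = 14.6·tan 72.90° = 47.467 m.
Total horizontal offset = 66.646 m.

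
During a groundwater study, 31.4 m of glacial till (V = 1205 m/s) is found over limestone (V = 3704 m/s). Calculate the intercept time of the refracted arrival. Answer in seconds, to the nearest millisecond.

0.049 s

tᵢ = 2h·√(V₂²−V₁²)/(V₁V₂).
√(V₂²−V₁²) = √(3704²−1205²) = 3502.5 m/s.
tᵢ = 2·31.4·3502.5/(1205·3704) = 0.04928 s.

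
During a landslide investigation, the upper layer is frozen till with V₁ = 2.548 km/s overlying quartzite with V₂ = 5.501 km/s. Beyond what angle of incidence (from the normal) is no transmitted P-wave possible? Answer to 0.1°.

27.6°

Critical incidence: sin θ_c = V₁/V₂ = 2.548/5.501 = 0.4632.
θ_c = arcsin 0.4632 = 27.59°.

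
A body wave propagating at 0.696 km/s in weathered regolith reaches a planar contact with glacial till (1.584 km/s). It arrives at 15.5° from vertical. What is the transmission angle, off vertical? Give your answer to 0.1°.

37.5°

Snell's law: sin θ₂ = (V₂/V₁)·sin θ₁ = (1.584/0.696)·sin 15.5° = 0.6082.
θ₂ = arcsin 0.6082 = 37.46° from the normal.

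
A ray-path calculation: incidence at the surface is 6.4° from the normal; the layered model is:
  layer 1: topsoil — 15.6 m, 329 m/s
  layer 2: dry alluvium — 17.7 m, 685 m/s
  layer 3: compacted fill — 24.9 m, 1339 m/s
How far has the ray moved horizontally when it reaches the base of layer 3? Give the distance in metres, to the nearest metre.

Apply Snell's law at each interface; in layer i the horizontal offset is hᵢ·tan θᵢ.
Layer 1: θ = 6.40°; offset = 15.6·tan 6.40° = 1.750 m.
Layer 2: sin θ = 685·sin 6.4°/329 = 0.2321, θ = 13.42°; offset = 17.7·tan 13.42° = 4.223 m.
Layer 3: sin θ = 1339·sin 6.4°/329 = 0.4537, θ = 26.98°; offset = 24.9·tan 26.98° = 12.676 m.
Total horizontal offset = 18.649 m.

19 m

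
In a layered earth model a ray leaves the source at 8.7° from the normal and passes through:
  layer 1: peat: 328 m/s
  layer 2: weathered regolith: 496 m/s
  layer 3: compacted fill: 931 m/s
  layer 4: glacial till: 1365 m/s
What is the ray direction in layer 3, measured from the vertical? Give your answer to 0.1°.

Ray parameter p = sin 8.7° / 328 = 4.6116e-04 s/m.
sin θ_3 = p·V_3 = 4.6116e-04 × 931 = 0.4293.
θ_3 = arcsin 0.4293 = 25.43°.

25.4°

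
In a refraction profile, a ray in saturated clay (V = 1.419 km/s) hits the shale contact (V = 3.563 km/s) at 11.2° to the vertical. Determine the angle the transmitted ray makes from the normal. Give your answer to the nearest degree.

Snell's law: sin θ₂ = (V₂/V₁)·sin θ₁ = (3.563/1.419)·sin 11.2° = 0.4877.
θ₂ = arcsin 0.4877 = 29.19° from the normal.

29°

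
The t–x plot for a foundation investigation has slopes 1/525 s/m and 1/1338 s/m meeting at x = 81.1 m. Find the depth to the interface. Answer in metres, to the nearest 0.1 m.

26.8 m

h = (x_cross/2)·√((V₂−V₁)/(V₂+V₁)).
(V₂−V₁)/(V₂+V₁) = (1338−525)/(1338+525) = 0.4364; √ = 0.6606.
h = (81.1/2)·0.6606 = 26.79 m.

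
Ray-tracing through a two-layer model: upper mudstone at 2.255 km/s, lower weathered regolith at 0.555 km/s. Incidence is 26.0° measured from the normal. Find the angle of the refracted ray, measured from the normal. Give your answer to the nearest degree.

6°

Snell's law: sin θ₂ = (V₂/V₁)·sin θ₁ = (0.555/2.255)·sin 26.0° = 0.1079.
θ₂ = arcsin 0.1079 = 6.19° from the normal.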